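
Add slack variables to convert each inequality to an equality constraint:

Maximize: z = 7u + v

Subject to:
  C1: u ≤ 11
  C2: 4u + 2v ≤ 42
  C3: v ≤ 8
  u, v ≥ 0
max z = 7u + v

s.t.
  u + s1 = 11
  4u + 2v + s2 = 42
  v + s3 = 8
  u, v, s1, s2, s3 ≥ 0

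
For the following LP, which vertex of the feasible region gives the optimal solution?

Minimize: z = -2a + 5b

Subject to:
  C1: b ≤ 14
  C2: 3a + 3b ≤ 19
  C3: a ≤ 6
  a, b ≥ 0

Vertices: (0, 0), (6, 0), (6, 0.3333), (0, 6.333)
(6, 0) with z = -12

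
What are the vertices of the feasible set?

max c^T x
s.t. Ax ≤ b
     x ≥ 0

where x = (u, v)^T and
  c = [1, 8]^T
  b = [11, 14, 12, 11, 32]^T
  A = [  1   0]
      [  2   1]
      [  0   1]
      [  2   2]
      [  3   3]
Each vertex is the intersection of two constraint boundaries that also satisfies all remaining constraints:
  u = 0 and v = 0 → (0, 0)
  2u + 2v = 11 and v = 0 → (5.5, 0)
  2u + 2v = 11 and u = 0 → (0, 5.5)

Vertices: (0, 0), (5.5, 0), (0, 5.5)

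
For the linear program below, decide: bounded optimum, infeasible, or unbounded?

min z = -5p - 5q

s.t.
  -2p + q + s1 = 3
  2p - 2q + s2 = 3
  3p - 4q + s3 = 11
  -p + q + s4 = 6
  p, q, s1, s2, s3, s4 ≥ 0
Feasible point: (0, 0) satisfies every constraint, so the LP is feasible.
Direction d = (1, 1): for each constraint row a, a·d ≤ 0 —
  (-2)(1) + (1)(1) = -1 ≤ 0
  (2)(1) + (-2)(1) = 0 ≤ 0
  (3)(1) + (-4)(1) = -1 ≤ 0
  (-1)(1) + (1)(1) = 0 ≤ 0
and d ≥ 0, so (0, 0) + t·d stays feasible for every t ≥ 0. Along this ray z = -5p - 5q changes by -10 per unit t, so z → −∞.

Unbounded: there is a feasible ray along which z → −∞.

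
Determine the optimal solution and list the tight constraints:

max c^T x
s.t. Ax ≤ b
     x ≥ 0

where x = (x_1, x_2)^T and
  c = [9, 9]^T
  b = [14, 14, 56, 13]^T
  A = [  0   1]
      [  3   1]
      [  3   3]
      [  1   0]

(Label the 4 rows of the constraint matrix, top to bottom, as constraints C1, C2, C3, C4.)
Optimal: x_1 = 0, x_2 = 14
Slack at optimum:
  C1: slack = 0 (binding)
  C2: slack = 0 (binding)
  C3: slack = 14
  C4: slack = 13
  x_1 ≥ 0: x_1 = 0 (binding)
  x_2 ≥ 0: x_2 = 14
Binding constraints: C1, C2, x_1 ≥ 0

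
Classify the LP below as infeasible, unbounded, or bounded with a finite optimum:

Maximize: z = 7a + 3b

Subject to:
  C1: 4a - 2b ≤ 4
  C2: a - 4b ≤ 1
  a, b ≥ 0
Feasible point: (0, 0) satisfies every constraint, so the LP is feasible.
Direction d = (0, 1): for each constraint row a, a·d ≤ 0 —
  (4)(0) + (-2)(1) = -2 ≤ 0
  (1)(0) + (-4)(1) = -4 ≤ 0
and d ≥ 0, so (0, 0) + t·d stays feasible for every t ≥ 0. Along this ray z = 7a + 3b changes by 3 per unit t, so z → +∞.

Unbounded — the objective can increase without bound over the feasible region.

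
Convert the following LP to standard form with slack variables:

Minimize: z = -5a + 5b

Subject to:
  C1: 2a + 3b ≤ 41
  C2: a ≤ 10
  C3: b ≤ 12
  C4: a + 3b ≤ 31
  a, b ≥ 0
min z = -5a + 5b

s.t.
  2a + 3b + s1 = 41
  a + s2 = 10
  b + s3 = 12
  a + 3b + s4 = 31
  a, b, s1, s2, s3, s4 ≥ 0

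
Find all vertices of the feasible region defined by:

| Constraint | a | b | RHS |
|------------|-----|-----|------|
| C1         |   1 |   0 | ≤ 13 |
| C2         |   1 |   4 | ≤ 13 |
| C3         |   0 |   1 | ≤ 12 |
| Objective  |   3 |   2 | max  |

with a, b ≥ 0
Each vertex is the intersection of two constraint boundaries that also satisfies all remaining constraints:
  a = 0 and b = 0 → (0, 0)
  a = 13 and a + 4b = 13 → (13, 0)
  a + 4b = 13 and a = 0 → (0, 3.25)

Vertices: (0, 0), (13, 0), (0, 3.25)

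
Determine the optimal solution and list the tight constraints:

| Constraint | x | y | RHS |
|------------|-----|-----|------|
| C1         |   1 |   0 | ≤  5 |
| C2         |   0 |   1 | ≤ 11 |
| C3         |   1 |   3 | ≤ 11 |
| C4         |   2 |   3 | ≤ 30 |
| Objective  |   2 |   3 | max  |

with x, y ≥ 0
Optimal: x = 5, y = 2
Slack at optimum:
  C1: slack = 0 (binding)
  C2: slack = 9
  C3: slack = 0 (binding)
  C4: slack = 14
  x ≥ 0: x = 5
  y ≥ 0: y = 2
Binding constraints: C1, C3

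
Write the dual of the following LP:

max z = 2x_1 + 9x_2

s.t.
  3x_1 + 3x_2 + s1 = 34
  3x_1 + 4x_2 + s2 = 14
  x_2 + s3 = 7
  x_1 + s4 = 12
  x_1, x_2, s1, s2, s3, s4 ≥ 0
Minimize: z = 34y1 + 14y2 + 7y3 + 12y4

Subject to:
  C1: -3y1 - 3y2 - y4 ≤ -2
  C2: -3y1 - 4y2 - y3 ≤ -9
  y1, y2, y3, y4 ≥ 0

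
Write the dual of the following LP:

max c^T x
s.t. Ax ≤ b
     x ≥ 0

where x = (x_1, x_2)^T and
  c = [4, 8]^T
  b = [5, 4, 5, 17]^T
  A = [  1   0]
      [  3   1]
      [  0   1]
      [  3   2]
Minimize: z = 5y1 + 4y2 + 5y3 + 17y4

Subject to:
  C1: -y1 - 3y2 - 3y4 ≤ -4
  C2: -y2 - y3 - 2y4 ≤ -8
  y1, y2, y3, y4 ≥ 0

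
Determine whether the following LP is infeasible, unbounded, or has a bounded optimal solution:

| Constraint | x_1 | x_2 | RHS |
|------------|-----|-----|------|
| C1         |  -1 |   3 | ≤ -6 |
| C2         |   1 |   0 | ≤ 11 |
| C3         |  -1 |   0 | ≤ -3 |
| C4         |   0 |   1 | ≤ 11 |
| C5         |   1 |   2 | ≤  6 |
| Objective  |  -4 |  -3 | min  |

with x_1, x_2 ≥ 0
The point (6, 0) satisfies every constraint, so the LP is feasible; the constraints give x_1 ≤ 11 and x_2 ≤ 11, which with x_1, x_2 ≥ 0 keep the feasible region inside a bounded box. A feasible, bounded LP attains a finite optimum at a vertex.

Evaluating z = -4x_1 - 3x_2 at each vertex:
  (6, 0): z = -24

Bounded optimum: z* = -24 at (6, 0).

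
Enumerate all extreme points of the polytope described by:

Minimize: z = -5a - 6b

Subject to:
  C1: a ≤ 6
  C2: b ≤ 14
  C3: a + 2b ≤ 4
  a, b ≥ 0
Each vertex is the intersection of two constraint boundaries that also satisfies all remaining constraints:
  a = 0 and b = 0 → (0, 0)
  a + 2b = 4 and b = 0 → (4, 0)
  a + 2b = 4 and a = 0 → (0, 2)

Vertices: (0, 0), (4, 0), (0, 2)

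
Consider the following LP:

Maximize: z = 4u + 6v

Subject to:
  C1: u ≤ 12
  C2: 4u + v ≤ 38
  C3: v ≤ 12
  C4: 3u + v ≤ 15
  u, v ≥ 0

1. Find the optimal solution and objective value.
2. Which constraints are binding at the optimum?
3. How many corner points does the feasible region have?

1. u = 1, v = 12, z = 76
2. C3, C4
3. 4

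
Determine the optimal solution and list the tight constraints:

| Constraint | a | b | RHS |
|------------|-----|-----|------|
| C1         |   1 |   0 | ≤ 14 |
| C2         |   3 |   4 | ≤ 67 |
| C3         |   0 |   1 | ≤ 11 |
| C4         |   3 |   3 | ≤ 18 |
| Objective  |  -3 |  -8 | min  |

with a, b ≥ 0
Optimal: a = 0, b = 6
Binding: C4, a ≥ 0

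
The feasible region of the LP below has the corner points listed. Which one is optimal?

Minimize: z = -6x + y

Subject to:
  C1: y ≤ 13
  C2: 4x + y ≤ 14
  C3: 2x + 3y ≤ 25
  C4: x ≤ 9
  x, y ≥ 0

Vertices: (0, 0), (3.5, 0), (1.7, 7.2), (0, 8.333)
(3.5, 0) with z = -21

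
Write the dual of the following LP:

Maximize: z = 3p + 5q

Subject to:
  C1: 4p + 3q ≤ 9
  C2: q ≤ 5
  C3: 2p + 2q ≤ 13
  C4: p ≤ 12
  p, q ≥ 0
Minimize: z = 9y1 + 5y2 + 13y3 + 12y4

Subject to:
  C1: -4y1 - 2y3 - y4 ≤ -3
  C2: -3y1 - y2 - 2y3 ≤ -5
  y1, y2, y3, y4 ≥ 0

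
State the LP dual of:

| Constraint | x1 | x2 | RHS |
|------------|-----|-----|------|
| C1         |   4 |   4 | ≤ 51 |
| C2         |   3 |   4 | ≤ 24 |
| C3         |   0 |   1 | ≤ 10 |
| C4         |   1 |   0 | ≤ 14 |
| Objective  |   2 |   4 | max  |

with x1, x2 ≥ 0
Minimize: z = 51y1 + 24y2 + 10y3 + 14y4

Subject to:
  C1: -4y1 - 3y2 - y4 ≤ -2
  C2: -4y1 - 4y2 - y3 ≤ -4
  y1, y2, y3, y4 ≥ 0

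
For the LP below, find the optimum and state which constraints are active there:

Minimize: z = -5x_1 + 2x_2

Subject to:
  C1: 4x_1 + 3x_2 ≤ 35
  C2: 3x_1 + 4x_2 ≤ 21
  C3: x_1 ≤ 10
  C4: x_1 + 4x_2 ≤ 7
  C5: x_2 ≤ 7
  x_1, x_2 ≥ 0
Optimal: x_1 = 7, x_2 = 0
Slack at optimum:
  C1: slack = 7
  C2: slack = 0 (binding)
  C3: slack = 3
  C4: slack = 0 (binding)
  C5: slack = 7
  x_1 ≥ 0: x_1 = 7
  x_2 ≥ 0: x_2 = 0 (binding)
Binding constraints: C2, C4, x_2 ≥ 0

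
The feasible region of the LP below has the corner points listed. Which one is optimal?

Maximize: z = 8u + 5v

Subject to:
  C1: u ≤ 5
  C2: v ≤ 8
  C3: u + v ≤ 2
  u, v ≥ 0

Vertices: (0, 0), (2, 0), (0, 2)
Evaluating z = 8u + 5v at each vertex:
  (0, 0): z = 0
  (2, 0): z = 16
  (0, 2): z = 10

The largest value is z = 16, attained at (2, 0).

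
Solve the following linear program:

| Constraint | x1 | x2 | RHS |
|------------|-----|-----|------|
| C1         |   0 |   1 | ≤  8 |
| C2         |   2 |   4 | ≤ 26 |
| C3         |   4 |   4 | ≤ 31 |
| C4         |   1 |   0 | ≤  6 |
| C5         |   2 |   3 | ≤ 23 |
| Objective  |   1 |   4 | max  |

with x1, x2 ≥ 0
x1 = 0, x2 = 6.5, z = 26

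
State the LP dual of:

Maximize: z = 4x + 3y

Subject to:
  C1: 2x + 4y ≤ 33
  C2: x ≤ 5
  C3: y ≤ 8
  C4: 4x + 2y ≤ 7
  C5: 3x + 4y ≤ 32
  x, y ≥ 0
Minimize: z = 33y1 + 5y2 + 8y3 + 7y4 + 32y5

Subject to:
  C1: -2y1 - y2 - 4y4 - 3y5 ≤ -4
  C2: -4y1 - y3 - 2y4 - 4y5 ≤ -3
  y1, y2, y3, y4, y5 ≥ 0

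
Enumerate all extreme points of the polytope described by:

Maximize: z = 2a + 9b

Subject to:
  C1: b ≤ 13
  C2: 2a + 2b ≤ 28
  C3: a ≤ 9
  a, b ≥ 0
Each vertex is the intersection of two constraint boundaries that also satisfies all remaining constraints:
  a = 0 and b = 0 → (0, 0)
  a = 9 and b = 0 → (9, 0)
  2a + 2b = 28 and a = 9 → (9, 5)
  b = 13 and 2a + 2b = 28 → (1, 13)
  b = 13 and a = 0 → (0, 13)

Vertices: (0, 0), (9, 0), (9, 5), (1, 13), (0, 13)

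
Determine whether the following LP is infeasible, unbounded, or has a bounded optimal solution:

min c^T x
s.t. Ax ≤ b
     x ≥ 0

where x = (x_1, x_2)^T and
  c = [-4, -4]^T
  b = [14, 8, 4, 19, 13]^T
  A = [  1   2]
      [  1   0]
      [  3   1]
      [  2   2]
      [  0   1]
The point (0, 4) satisfies every constraint, so the LP is feasible; the constraints give x_1 ≤ 8 and x_2 ≤ 13, which with x_1, x_2 ≥ 0 keep the feasible region inside a bounded box. A feasible, bounded LP attains a finite optimum at a vertex.

Evaluating z = -4x_1 - 4x_2 at each vertex:
  (0, 0): z = 0
  (1.333, 0): z = -5.333
  (0, 4): z = -16

Feasible with finite optimum z* = -16 at (0, 4).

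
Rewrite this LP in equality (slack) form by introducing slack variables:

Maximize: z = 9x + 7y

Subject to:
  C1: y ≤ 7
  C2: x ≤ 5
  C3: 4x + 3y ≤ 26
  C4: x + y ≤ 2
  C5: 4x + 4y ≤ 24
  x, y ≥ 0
max z = 9x + 7y

s.t.
  y + s1 = 7
  x + s2 = 5
  4x + 3y + s3 = 26
  x + y + s4 = 2
  4x + 4y + s5 = 24
  x, y, s1, s2, s3, s4, s5 ≥ 0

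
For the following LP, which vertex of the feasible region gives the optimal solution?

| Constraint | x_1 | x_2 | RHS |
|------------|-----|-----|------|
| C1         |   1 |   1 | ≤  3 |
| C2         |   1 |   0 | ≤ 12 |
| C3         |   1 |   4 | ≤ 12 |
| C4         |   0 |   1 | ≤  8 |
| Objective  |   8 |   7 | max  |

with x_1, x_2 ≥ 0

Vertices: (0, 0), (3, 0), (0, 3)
(3, 0) with z = 24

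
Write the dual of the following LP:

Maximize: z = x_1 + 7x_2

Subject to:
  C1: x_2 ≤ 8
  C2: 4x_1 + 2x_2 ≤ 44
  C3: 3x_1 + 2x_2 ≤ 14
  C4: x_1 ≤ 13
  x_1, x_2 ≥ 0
Minimize: z = 8y1 + 44y2 + 14y3 + 13y4

Subject to:
  C1: -4y2 - 3y3 - y4 ≤ -1
  C2: -y1 - 2y2 - 2y3 ≤ -7
  y1, y2, y3, y4 ≥ 0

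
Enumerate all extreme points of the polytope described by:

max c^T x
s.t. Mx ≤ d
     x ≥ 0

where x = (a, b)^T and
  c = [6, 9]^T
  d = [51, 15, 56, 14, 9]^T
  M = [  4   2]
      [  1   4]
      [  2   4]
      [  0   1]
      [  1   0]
Each vertex is the intersection of two constraint boundaries that also satisfies all remaining constraints:
  a = 0 and b = 0 → (0, 0)
  a = 9 and b = 0 → (9, 0)
  a + 4b = 15 and a = 9 → (9, 1.5)
  a + 4b = 15 and a = 0 → (0, 3.75)

Vertices: (0, 0), (9, 0), (9, 1.5), (0, 3.75)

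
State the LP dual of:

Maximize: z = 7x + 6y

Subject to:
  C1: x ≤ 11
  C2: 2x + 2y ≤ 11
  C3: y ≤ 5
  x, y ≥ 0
Minimize: z = 11y1 + 11y2 + 5y3

Subject to:
  C1: -y1 - 2y2 ≤ -7
  C2: -2y2 - y3 ≤ -6
  y1, y2, y3 ≥ 0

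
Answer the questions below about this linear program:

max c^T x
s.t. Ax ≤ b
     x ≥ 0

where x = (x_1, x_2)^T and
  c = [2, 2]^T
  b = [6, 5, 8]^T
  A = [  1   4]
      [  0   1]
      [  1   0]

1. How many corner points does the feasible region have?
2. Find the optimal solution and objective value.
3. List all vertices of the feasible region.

1. 3
2. x_1 = 6, x_2 = 0, z = 12
3. (0, 0), (6, 0), (0, 1.5)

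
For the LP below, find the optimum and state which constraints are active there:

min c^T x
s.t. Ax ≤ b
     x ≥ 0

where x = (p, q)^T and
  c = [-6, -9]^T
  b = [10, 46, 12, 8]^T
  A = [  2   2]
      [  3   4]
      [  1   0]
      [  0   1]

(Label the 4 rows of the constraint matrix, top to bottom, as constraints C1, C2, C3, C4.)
Optimal: p = 0, q = 5
Binding: C1, p ≥ 0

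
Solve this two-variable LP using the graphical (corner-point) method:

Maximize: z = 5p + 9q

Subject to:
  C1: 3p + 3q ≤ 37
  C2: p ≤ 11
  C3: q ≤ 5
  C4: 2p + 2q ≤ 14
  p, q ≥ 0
p = 2, q = 5, z = 55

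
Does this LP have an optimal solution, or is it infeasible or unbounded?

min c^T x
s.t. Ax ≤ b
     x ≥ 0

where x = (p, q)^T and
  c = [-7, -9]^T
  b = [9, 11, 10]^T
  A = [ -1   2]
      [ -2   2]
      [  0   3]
Feasible point: (0, 0) satisfies every constraint, so the LP is feasible.
Direction d = (1, 0): for each constraint row a, a·d ≤ 0 —
  (-1)(1) + (2)(0) = -1 ≤ 0
  (-2)(1) + (2)(0) = -2 ≤ 0
  (0)(1) + (3)(0) = 0 ≤ 0
and d ≥ 0, so (0, 0) + t·d stays feasible for every t ≥ 0. Along this ray z = -7p - 9q changes by -7 per unit t, so z → −∞.

Unbounded — the objective can decrease without bound over the feasible region.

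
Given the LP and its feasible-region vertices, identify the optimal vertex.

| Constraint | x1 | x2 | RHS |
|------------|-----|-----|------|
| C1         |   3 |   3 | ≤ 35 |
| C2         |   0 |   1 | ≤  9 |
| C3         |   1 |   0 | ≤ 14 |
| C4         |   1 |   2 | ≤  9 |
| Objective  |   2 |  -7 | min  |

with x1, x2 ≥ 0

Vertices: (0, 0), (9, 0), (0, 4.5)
Evaluating z = 2x1 - 7x2 at each vertex:
  (0, 0): z = 0
  (9, 0): z = 18
  (0, 4.5): z = -31.5

The smallest value is z = -31.5, attained at (0, 4.5).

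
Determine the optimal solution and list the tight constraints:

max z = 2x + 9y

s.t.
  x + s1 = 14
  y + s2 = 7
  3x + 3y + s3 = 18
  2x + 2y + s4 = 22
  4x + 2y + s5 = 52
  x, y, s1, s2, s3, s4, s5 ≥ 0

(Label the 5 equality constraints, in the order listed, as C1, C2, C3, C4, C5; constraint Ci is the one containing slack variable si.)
Optimal: x = 0, y = 6
Slack at optimum:
  C1: slack = 14
  C2: slack = 1
  C3: slack = 0 (binding)
  C4: slack = 10
  C5: slack = 40
  x ≥ 0: x = 0 (binding)
  y ≥ 0: y = 6
Binding constraints: C3, x ≥ 0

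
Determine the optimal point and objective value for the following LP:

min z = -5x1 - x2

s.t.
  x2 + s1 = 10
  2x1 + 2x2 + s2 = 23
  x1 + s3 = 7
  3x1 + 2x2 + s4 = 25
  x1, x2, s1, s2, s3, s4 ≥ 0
Each vertex is the intersection of two constraint boundaries that also satisfies all remaining constraints:
  x1 = 0 and x2 = 0 → (0, 0)
  x1 = 7 and x2 = 0 → (7, 0)
  x1 = 7 and 3x1 + 2x2 = 25 → (7, 2)
  2x1 + 2x2 = 23 and 3x1 + 2x2 = 25 → (2, 9.5)
  x2 = 10 and 2x1 + 2x2 = 23 → (1.5, 10)
  x2 = 10 and x1 = 0 → (0, 10)

Evaluating z = -5x1 - x2 at each vertex:
  (0, 0): z = 0
  (7, 0): z = -35
  (7, 2): z = -37
  (2, 9.5): z = -19.5
  (1.5, 10): z = -17.5
  (0, 10): z = -10

The minimum is at (7, 2) with z = -37.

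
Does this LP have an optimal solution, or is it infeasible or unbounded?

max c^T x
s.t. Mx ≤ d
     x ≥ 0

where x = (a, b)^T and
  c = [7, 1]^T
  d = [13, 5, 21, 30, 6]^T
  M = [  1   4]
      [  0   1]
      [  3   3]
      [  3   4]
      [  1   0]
The point (6, 1) satisfies every constraint, so the LP is feasible; the constraints give a ≤ 6 and b ≤ 5, which with a, b ≥ 0 keep the feasible region inside a bounded box. A feasible, bounded LP attains a finite optimum at a vertex.

Evaluating z = 7a + b at each vertex:
  (0, 0): z = 0
  (6, 0): z = 42
  (6, 1): z = 43
  (5, 2): z = 37
  (0, 3.25): z = 3.25

Feasible with finite optimum z* = 43 at (6, 1).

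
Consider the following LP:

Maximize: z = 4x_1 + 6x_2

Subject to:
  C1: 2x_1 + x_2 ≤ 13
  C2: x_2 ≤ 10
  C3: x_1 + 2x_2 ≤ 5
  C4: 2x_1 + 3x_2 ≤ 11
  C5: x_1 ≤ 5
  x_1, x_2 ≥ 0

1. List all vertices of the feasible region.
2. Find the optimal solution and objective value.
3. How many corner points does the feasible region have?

1. (0, 0), (5, 0), (0, 2.5)
2. x_1 = 5, x_2 = 0, z = 20
3. 3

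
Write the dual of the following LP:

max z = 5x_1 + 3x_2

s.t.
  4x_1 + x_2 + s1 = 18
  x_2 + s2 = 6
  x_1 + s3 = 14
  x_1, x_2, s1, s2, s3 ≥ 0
Minimize: z = 18y1 + 6y2 + 14y3

Subject to:
  C1: -4y1 - y3 ≤ -5
  C2: -y1 - y2 ≤ -3
  y1, y2, y3 ≥ 0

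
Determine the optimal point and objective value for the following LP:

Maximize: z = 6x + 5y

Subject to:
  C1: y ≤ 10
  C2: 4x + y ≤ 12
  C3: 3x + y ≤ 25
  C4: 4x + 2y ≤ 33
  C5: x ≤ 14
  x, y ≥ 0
Each vertex is the intersection of two constraint boundaries that also satisfies all remaining constraints:
  x = 0 and y = 0 → (0, 0)
  4x + y = 12 and y = 0 → (3, 0)
  y = 10 and 4x + y = 12 → (0.5, 10)
  y = 10 and x = 0 → (0, 10)

Evaluating z = 6x + 5y at each vertex:
  (0, 0): z = 0
  (3, 0): z = 18
  (0.5, 10): z = 53
  (0, 10): z = 50

The maximum is at (0.5, 10) with z = 53.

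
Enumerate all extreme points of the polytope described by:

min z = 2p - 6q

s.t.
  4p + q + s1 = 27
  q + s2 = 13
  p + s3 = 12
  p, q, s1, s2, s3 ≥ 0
Each vertex is the intersection of two constraint boundaries that also satisfies all remaining constraints:
  p = 0 and q = 0 → (0, 0)
  4p + q = 27 and q = 0 → (6.75, 0)
  4p + q = 27 and q = 13 → (3.5, 13)
  q = 13 and p = 0 → (0, 13)

Vertices: (0, 0), (6.75, 0), (3.5, 13), (0, 13)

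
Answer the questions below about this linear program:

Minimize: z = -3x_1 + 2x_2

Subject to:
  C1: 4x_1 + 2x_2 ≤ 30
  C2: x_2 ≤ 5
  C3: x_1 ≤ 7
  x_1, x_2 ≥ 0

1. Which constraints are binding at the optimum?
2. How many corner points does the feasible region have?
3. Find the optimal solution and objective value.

1. C3, x_2 ≥ 0
2. 5
3. x_1 = 7, x_2 = 0, z = -21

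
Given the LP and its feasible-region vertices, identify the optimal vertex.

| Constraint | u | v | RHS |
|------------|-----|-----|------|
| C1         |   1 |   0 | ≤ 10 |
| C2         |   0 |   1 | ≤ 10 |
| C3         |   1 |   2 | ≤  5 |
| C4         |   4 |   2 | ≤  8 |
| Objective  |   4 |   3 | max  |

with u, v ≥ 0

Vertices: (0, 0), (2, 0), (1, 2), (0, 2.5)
Evaluating z = 4u + 3v at each vertex:
  (0, 0): z = 0
  (2, 0): z = 8
  (1, 2): z = 10
  (0, 2.5): z = 7.5

The largest value is z = 10, attained at (1, 2).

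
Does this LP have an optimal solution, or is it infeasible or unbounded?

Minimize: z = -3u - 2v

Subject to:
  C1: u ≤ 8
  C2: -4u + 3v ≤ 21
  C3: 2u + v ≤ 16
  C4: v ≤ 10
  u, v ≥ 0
The point (3, 10) satisfies every constraint, so the LP is feasible; the constraints give u ≤ 8 and v ≤ 10, which with u, v ≥ 0 keep the feasible region inside a bounded box. A feasible, bounded LP attains a finite optimum at a vertex.

Feasible with finite optimum z* = -29 at (3, 10).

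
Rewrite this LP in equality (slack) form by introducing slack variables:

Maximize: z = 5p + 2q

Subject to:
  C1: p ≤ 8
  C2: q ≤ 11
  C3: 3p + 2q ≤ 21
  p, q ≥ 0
max z = 5p + 2q

s.t.
  p + s1 = 8
  q + s2 = 11
  3p + 2q + s3 = 21
  p, q, s1, s2, s3 ≥ 0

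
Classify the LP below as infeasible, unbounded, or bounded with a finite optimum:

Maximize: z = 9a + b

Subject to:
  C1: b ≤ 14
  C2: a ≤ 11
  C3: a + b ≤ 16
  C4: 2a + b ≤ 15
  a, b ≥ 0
The point (7.5, 0) satisfies every constraint, so the LP is feasible; the constraints give a ≤ 11 and b ≤ 14, which with a, b ≥ 0 keep the feasible region inside a bounded box. A feasible, bounded LP attains a finite optimum at a vertex.

Evaluating z = 9a + b at each vertex:
  (0, 0): z = 0
  (7.5, 0): z = 67.5
  (0.5, 14): z = 18.5
  (0, 14): z = 14

The LP has an optimal solution: (7.5, 0) with z = 67.5.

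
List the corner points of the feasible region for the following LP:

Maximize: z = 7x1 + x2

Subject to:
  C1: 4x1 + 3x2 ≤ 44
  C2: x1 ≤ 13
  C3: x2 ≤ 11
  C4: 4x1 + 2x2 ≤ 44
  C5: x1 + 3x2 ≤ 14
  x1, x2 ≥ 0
Each vertex is the intersection of two constraint boundaries that also satisfies all remaining constraints:
  x1 = 0 and x2 = 0 → (0, 0)
  4x1 + 3x2 = 44 and 4x1 + 2x2 = 44 → (11, 0)
  4x1 + 3x2 = 44 and x1 + 3x2 = 14 → (10, 1.333)
  x1 + 3x2 = 14 and x1 = 0 → (0, 4.667)

Vertices: (0, 0), (11, 0), (10, 1.333), (0, 4.667)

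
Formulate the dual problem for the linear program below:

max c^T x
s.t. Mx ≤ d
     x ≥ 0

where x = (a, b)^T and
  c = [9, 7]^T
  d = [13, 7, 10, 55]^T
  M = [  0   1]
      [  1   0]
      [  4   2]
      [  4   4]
Minimize: z = 13y1 + 7y2 + 10y3 + 55y4

Subject to:
  C1: -y2 - 4y3 - 4y4 ≤ -9
  C2: -y1 - 2y3 - 4y4 ≤ -7
  y1, y2, y3, y4 ≥ 0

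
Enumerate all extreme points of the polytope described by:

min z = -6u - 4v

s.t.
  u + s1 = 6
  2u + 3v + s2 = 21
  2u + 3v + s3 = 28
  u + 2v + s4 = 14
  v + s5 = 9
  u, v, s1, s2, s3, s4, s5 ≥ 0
Each vertex is the intersection of two constraint boundaries that also satisfies all remaining constraints:
  u = 0 and v = 0 → (0, 0)
  u = 6 and v = 0 → (6, 0)
  u = 6 and 2u + 3v = 21 → (6, 3)
  2u + 3v = 21 and u + 2v = 14 → (0, 7)

Vertices: (0, 0), (6, 0), (6, 3), (0, 7)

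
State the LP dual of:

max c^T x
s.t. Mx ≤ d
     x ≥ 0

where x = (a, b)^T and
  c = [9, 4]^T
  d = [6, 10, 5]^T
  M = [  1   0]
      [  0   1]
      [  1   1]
Minimize: z = 6y1 + 10y2 + 5y3

Subject to:
  C1: -y1 - y3 ≤ -9
  C2: -y2 - y3 ≤ -4
  y1, y2, y3 ≥ 0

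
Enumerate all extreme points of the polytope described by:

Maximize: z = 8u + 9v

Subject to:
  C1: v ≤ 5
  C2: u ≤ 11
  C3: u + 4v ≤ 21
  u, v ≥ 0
Each vertex is the intersection of two constraint boundaries that also satisfies all remaining constraints:
  u = 0 and v = 0 → (0, 0)
  u = 11 and v = 0 → (11, 0)
  u = 11 and u + 4v = 21 → (11, 2.5)
  v = 5 and u + 4v = 21 → (1, 5)
  v = 5 and u = 0 → (0, 5)

Vertices: (0, 0), (11, 0), (11, 2.5), (1, 5), (0, 5)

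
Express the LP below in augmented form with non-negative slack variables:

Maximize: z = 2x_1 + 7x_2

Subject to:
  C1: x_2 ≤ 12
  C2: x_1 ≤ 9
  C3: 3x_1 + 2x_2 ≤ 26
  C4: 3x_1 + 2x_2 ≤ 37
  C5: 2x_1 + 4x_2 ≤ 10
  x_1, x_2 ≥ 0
max z = 2x_1 + 7x_2

s.t.
  x_2 + s1 = 12
  x_1 + s2 = 9
  3x_1 + 2x_2 + s3 = 26
  3x_1 + 2x_2 + s4 = 37
  2x_1 + 4x_2 + s5 = 10
  x_1, x_2, s1, s2, s3, s4, s5 ≥ 0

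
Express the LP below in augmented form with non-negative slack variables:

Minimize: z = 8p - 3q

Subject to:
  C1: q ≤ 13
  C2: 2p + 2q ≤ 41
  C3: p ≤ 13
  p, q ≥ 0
min z = 8p - 3q

s.t.
  q + s1 = 13
  2p + 2q + s2 = 41
  p + s3 = 13
  p, q, s1, s2, s3 ≥ 0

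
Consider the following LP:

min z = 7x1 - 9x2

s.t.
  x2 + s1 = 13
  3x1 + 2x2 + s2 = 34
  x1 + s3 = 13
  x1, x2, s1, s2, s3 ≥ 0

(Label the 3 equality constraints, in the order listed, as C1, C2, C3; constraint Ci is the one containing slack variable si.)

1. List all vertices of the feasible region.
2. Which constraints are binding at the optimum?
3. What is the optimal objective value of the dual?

1. (0, 0), (11.33, 0), (2.667, 13), (0, 13)
2. C1, x1 ≥ 0
3. -117 (by strong duality, equal to the primal optimum)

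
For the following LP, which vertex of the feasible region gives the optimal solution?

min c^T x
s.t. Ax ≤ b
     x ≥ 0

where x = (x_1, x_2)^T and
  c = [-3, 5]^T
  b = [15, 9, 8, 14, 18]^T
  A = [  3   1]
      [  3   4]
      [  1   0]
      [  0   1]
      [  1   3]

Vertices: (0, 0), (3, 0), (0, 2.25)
(3, 0) with z = -9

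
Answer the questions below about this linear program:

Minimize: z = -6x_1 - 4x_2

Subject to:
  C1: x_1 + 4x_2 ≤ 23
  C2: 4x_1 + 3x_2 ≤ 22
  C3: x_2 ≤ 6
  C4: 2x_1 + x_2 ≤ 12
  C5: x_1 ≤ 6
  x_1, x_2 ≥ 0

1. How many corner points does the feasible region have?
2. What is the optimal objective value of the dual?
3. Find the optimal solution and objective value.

1. 4
2. -33 (by strong duality, equal to the primal optimum)
3. x_1 = 5.5, x_2 = 0, z = -33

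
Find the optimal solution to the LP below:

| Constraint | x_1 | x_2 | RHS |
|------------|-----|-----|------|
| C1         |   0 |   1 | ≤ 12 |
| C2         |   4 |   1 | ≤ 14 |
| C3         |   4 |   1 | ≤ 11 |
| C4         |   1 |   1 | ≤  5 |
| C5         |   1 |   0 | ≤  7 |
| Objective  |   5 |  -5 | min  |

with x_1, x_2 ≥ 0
x_1 = 0, x_2 = 5, z = -25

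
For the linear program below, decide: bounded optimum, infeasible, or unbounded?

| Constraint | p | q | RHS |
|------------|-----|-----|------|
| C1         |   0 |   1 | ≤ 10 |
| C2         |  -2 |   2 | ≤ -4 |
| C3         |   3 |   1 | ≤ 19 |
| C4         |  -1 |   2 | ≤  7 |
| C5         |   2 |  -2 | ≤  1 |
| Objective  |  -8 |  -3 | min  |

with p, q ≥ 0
C5 requires 2p - 2q ≤ 1, while C2 (-2p + 2q ≤ -4) is equivalent to 2p - 2q ≥ 4. Together they would need 4 ≤ 2p - 2q ≤ 1, which is impossible since 4 > 1. No point satisfies all constraints.

Infeasible: no point satisfies all constraints simultaneously.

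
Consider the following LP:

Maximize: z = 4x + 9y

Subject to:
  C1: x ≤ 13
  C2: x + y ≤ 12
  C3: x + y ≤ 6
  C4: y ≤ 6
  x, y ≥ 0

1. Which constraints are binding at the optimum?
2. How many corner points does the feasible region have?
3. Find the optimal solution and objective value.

1. C3, C4, x ≥ 0
2. 3
3. x = 0, y = 6, z = 54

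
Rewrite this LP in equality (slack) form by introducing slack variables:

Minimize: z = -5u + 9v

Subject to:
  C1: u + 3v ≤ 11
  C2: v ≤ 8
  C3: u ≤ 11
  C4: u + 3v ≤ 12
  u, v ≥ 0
min z = -5u + 9v

s.t.
  u + 3v + s1 = 11
  v + s2 = 8
  u + s3 = 11
  u + 3v + s4 = 12
  u, v, s1, s2, s3, s4 ≥ 0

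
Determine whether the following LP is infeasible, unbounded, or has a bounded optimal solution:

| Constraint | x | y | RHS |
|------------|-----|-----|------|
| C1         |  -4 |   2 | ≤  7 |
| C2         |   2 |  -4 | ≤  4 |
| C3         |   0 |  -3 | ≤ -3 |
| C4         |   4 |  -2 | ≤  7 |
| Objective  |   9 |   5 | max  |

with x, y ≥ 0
Feasible point: (0, 1) satisfies every constraint, so the LP is feasible.
Direction d = (1, 2): for each constraint row a, a·d ≤ 0 —
  (-4)(1) + (2)(2) = 0 ≤ 0
  (2)(1) + (-4)(2) = -6 ≤ 0
  (0)(1) + (-3)(2) = -6 ≤ 0
  (4)(1) + (-2)(2) = 0 ≤ 0
and d ≥ 0, so (0, 1) + t·d stays feasible for every t ≥ 0. Along this ray z = 9x + 5y changes by 19 per unit t, so z → +∞.

Unbounded — the objective can increase without bound over the feasible region.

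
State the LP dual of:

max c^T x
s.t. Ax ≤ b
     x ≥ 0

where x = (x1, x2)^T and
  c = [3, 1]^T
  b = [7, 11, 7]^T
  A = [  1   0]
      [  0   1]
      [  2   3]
Minimize: z = 7y1 + 11y2 + 7y3

Subject to:
  C1: -y1 - 2y3 ≤ -3
  C2: -y2 - 3y3 ≤ -1
  y1, y2, y3 ≥ 0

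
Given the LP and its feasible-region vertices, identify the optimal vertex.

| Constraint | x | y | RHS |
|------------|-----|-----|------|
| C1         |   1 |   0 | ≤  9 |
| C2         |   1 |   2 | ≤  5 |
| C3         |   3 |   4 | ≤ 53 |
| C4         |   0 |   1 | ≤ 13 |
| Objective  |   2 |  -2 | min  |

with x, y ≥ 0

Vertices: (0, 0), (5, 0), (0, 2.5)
Evaluating z = 2x - 2y at each vertex:
  (0, 0): z = 0
  (5, 0): z = 10
  (0, 2.5): z = -5

The smallest value is z = -5, attained at (0, 2.5).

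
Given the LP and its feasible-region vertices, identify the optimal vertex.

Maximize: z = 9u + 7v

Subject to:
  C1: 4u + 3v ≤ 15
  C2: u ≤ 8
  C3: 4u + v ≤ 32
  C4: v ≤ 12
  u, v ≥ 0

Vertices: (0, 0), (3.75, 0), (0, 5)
Evaluating z = 9u + 7v at each vertex:
  (0, 0): z = 0
  (3.75, 0): z = 33.75
  (0, 5): z = 35

The largest value is z = 35, attained at (0, 5).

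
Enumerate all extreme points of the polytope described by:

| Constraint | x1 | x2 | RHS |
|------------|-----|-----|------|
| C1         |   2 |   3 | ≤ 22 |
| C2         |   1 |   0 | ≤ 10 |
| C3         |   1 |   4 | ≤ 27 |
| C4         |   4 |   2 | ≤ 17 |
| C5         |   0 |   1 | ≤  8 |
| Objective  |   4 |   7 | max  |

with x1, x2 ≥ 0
Each vertex is the intersection of two constraint boundaries that also satisfies all remaining constraints:
  x1 = 0 and x2 = 0 → (0, 0)
  4x1 + 2x2 = 17 and x2 = 0 → (4.25, 0)
  x1 + 4x2 = 27 and 4x1 + 2x2 = 17 → (1, 6.5)
  x1 + 4x2 = 27 and x1 = 0 → (0, 6.75)

Vertices: (0, 0), (4.25, 0), (1, 6.5), (0, 6.75)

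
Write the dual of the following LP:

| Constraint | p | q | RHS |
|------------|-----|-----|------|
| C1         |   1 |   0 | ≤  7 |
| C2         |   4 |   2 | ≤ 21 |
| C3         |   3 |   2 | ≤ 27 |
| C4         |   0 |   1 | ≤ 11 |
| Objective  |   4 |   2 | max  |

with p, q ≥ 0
Minimize: z = 7y1 + 21y2 + 27y3 + 11y4

Subject to:
  C1: -y1 - 4y2 - 3y3 ≤ -4
  C2: -2y2 - 2y3 - y4 ≤ -2
  y1, y2, y3, y4 ≥ 0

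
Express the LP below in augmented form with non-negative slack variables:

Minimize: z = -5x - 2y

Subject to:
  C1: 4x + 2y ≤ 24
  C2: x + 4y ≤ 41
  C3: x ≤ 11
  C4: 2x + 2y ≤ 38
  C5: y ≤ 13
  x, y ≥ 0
min z = -5x - 2y

s.t.
  4x + 2y + s1 = 24
  x + 4y + s2 = 41
  x + s3 = 11
  2x + 2y + s4 = 38
  y + s5 = 13
  x, y, s1, s2, s3, s4, s5 ≥ 0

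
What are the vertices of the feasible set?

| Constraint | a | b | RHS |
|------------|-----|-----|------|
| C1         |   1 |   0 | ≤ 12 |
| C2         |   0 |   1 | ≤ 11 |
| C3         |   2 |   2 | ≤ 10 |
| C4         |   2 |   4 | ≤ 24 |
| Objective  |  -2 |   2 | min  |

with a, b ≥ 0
Each vertex is the intersection of two constraint boundaries that also satisfies all remaining constraints:
  a = 0 and b = 0 → (0, 0)
  2a + 2b = 10 and b = 0 → (5, 0)
  2a + 2b = 10 and a = 0 → (0, 5)

Vertices: (0, 0), (5, 0), (0, 5)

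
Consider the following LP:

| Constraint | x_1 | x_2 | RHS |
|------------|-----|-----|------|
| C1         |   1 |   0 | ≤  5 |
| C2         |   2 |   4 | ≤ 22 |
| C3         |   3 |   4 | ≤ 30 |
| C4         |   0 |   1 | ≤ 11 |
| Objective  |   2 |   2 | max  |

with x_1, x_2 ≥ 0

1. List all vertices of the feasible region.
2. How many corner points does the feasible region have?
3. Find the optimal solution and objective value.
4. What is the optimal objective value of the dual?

1. (0, 0), (5, 0), (5, 3), (0, 5.5)
2. 4
3. x_1 = 5, x_2 = 3, z = 16
4. 16 (by strong duality, equal to the primal optimum)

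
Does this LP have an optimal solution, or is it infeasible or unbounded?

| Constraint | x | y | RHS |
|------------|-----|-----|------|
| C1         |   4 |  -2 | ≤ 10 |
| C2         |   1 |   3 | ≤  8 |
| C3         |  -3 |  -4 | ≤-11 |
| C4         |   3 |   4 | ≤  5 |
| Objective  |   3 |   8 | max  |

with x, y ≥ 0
C4 requires 3x + 4y ≤ 5, while C3 (-3x - 4y ≤ -11) is equivalent to 3x + 4y ≥ 11. Together they would need 11 ≤ 3x + 4y ≤ 5, which is impossible since 11 > 5. No point satisfies all constraints.

The feasible region is empty; the LP is infeasible.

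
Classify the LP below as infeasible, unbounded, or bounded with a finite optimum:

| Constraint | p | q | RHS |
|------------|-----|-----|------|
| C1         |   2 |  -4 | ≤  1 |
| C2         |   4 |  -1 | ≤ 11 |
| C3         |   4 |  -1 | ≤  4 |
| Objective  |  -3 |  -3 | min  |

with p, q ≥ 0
Feasible point: (0, 0) satisfies every constraint, so the LP is feasible.
Direction d = (0, 1): for each constraint row a, a·d ≤ 0 —
  (2)(0) + (-4)(1) = -4 ≤ 0
  (4)(0) + (-1)(1) = -1 ≤ 0
  (4)(0) + (-1)(1) = -1 ≤ 0
and d ≥ 0, so (0, 0) + t·d stays feasible for every t ≥ 0. Along this ray z = -3p - 3q changes by -3 per unit t, so z → −∞.

Unbounded: there is a feasible ray along which z → −∞.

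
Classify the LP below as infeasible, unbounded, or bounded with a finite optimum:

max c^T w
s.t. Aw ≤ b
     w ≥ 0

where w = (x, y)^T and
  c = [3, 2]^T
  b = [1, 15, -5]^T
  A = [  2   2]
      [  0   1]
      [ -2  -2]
One constraint requires 2x + 2y ≤ 1, while the constraint -2x - 2y ≤ -5 is equivalent to 2x + 2y ≥ 5. Together they would need 5 ≤ 2x + 2y ≤ 1, which is impossible since 5 > 1. No point satisfies all constraints.

The feasible region is empty; the LP is infeasible.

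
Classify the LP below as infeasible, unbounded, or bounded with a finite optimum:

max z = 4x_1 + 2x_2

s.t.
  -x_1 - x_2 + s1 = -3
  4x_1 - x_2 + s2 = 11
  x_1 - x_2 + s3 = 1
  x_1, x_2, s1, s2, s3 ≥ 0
Feasible point: (0, 3) satisfies every constraint, so the LP is feasible.
Direction d = (0, 1): for each constraint row a, a·d ≤ 0 —
  (-1)(0) + (-1)(1) = -1 ≤ 0
  (4)(0) + (-1)(1) = -1 ≤ 0
  (1)(0) + (-1)(1) = -1 ≤ 0
and d ≥ 0, so (0, 3) + t·d stays feasible for every t ≥ 0. Along this ray z = 4x_1 + 2x_2 changes by 2 per unit t, so z → +∞.

The LP is unbounded; z can be made arbitrarily large.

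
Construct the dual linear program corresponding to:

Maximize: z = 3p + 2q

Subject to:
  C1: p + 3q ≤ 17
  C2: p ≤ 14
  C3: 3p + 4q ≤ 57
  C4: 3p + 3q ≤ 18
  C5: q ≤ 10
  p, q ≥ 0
Minimize: z = 17y1 + 14y2 + 57y3 + 18y4 + 10y5

Subject to:
  C1: -y1 - y2 - 3y3 - 3y4 ≤ -3
  C2: -3y1 - 4y3 - 3y4 - y5 ≤ -2
  y1, y2, y3, y4, y5 ≥ 0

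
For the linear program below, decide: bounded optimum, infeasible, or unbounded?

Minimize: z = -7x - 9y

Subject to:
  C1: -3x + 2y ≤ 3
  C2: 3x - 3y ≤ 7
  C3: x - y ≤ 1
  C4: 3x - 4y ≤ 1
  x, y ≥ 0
Feasible point: (0, 0) satisfies every constraint, so the LP is feasible.
Direction d = (1, 1): for each constraint row a, a·d ≤ 0 —
  (-3)(1) + (2)(1) = -1 ≤ 0
  (3)(1) + (-3)(1) = 0 ≤ 0
  (1)(1) + (-1)(1) = 0 ≤ 0
  (3)(1) + (-4)(1) = -1 ≤ 0
and d ≥ 0, so (0, 0) + t·d stays feasible for every t ≥ 0. Along this ray z = -7x - 9y changes by -16 per unit t, so z → −∞.

Unbounded — the objective can decrease without bound over the feasible region.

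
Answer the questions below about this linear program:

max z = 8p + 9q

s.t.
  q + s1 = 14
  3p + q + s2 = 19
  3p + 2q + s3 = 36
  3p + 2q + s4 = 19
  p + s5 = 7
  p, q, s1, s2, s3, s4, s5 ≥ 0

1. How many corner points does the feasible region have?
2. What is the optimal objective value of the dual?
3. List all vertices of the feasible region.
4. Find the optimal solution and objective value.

1. 3
2. 85.5 (by strong duality, equal to the primal optimum)
3. (0, 0), (6.333, 0), (0, 9.5)
4. p = 0, q = 9.5, z = 85.5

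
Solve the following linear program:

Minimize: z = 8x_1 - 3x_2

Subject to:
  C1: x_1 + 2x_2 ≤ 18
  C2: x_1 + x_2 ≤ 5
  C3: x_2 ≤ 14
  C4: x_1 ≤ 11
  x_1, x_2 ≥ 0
Each vertex is the intersection of two constraint boundaries that also satisfies all remaining constraints:
  x_1 = 0 and x_2 = 0 → (0, 0)
  x_1 + x_2 = 5 and x_2 = 0 → (5, 0)
  x_1 + x_2 = 5 and x_1 = 0 → (0, 5)

Evaluating z = 8x_1 - 3x_2 at each vertex:
  (0, 0): z = 0
  (5, 0): z = 40
  (0, 5): z = -15

The minimum is at (0, 5) with z = -15.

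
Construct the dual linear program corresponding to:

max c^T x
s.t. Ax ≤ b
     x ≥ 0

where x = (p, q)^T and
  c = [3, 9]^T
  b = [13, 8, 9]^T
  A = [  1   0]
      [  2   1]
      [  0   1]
Minimize: z = 13y1 + 8y2 + 9y3

Subject to:
  C1: -y1 - 2y2 ≤ -3
  C2: -y2 - y3 ≤ -9
  y1, y2, y3 ≥ 0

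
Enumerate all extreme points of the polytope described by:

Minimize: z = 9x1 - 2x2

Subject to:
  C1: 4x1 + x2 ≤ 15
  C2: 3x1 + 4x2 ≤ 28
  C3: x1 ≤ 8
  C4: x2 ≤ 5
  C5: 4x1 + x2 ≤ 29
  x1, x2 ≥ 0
Each vertex is the intersection of two constraint boundaries that also satisfies all remaining constraints:
  x1 = 0 and x2 = 0 → (0, 0)
  4x1 + x2 = 15 and x2 = 0 → (3.75, 0)
  4x1 + x2 = 15 and x2 = 5 → (2.5, 5)
  x2 = 5 and x1 = 0 → (0, 5)

Vertices: (0, 0), (3.75, 0), (2.5, 5), (0, 5)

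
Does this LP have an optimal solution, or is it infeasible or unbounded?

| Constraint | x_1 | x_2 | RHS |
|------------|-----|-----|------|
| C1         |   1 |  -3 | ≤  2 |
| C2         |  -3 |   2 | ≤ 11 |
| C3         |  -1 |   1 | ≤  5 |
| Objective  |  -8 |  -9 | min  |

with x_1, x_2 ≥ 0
Feasible point: (0, 0) satisfies every constraint, so the LP is feasible.
Direction d = (1, 1): for each constraint row a, a·d ≤ 0 —
  (1)(1) + (-3)(1) = -2 ≤ 0
  (-3)(1) + (2)(1) = -1 ≤ 0
  (-1)(1) + (1)(1) = 0 ≤ 0
and d ≥ 0, so (0, 0) + t·d stays feasible for every t ≥ 0. Along this ray z = -8x_1 - 9x_2 changes by -17 per unit t, so z → −∞.

Unbounded: there is a feasible ray along which z → −∞.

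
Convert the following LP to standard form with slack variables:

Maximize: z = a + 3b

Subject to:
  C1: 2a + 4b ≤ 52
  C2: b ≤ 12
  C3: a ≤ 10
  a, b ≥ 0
max z = a + 3b

s.t.
  2a + 4b + s1 = 52
  b + s2 = 12
  a + s3 = 10
  a, b, s1, s2, s3 ≥ 0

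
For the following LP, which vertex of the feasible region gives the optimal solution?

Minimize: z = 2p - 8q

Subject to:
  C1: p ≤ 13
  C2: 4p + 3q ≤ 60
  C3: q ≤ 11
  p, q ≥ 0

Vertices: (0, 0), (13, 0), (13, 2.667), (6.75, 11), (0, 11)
(0, 11) with z = -88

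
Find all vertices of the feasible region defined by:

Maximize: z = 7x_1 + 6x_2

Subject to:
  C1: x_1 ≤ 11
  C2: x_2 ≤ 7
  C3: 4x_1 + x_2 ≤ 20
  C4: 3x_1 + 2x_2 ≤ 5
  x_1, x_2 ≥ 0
Each vertex is the intersection of two constraint boundaries that also satisfies all remaining constraints:
  x_1 = 0 and x_2 = 0 → (0, 0)
  3x_1 + 2x_2 = 5 and x_2 = 0 → (1.667, 0)
  3x_1 + 2x_2 = 5 and x_1 = 0 → (0, 2.5)

Vertices: (0, 0), (1.667, 0), (0, 2.5)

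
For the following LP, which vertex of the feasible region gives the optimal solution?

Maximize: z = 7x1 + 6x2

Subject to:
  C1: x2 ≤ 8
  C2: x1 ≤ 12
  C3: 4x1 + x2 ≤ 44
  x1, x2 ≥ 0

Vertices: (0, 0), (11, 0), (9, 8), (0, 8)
Evaluating z = 7x1 + 6x2 at each vertex:
  (0, 0): z = 0
  (11, 0): z = 77
  (9, 8): z = 111
  (0, 8): z = 48

The largest value is z = 111, attained at (9, 8).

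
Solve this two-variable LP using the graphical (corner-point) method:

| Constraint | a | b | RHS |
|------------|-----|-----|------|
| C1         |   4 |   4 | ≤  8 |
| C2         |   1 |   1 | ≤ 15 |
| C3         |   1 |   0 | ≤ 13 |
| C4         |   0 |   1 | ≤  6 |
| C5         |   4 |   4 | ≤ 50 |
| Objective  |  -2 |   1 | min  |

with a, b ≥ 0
Each vertex is the intersection of two constraint boundaries that also satisfies all remaining constraints:
  a = 0 and b = 0 → (0, 0)
  4a + 4b = 8 and b = 0 → (2, 0)
  4a + 4b = 8 and a = 0 → (0, 2)

Evaluating z = -2a + b at each vertex:
  (0, 0): z = 0
  (2, 0): z = -4
  (0, 2): z = 2

The minimum is at (2, 0) with z = -4.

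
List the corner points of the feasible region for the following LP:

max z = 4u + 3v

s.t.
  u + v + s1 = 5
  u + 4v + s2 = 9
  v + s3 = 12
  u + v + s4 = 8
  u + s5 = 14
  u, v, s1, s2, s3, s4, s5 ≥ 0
Each vertex is the intersection of two constraint boundaries that also satisfies all remaining constraints:
  u = 0 and v = 0 → (0, 0)
  u + v = 5 and v = 0 → (5, 0)
  u + v = 5 and u + 4v = 9 → (3.667, 1.333)
  u + 4v = 9 and u = 0 → (0, 2.25)

Vertices: (0, 0), (5, 0), (3.667, 1.333), (0, 2.25)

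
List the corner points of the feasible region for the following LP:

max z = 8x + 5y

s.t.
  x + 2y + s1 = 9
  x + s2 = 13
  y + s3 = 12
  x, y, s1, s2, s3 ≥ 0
Each vertex is the intersection of two constraint boundaries that also satisfies all remaining constraints:
  x = 0 and y = 0 → (0, 0)
  x + 2y = 9 and y = 0 → (9, 0)
  x + 2y = 9 and x = 0 → (0, 4.5)

Vertices: (0, 0), (9, 0), (0, 4.5)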